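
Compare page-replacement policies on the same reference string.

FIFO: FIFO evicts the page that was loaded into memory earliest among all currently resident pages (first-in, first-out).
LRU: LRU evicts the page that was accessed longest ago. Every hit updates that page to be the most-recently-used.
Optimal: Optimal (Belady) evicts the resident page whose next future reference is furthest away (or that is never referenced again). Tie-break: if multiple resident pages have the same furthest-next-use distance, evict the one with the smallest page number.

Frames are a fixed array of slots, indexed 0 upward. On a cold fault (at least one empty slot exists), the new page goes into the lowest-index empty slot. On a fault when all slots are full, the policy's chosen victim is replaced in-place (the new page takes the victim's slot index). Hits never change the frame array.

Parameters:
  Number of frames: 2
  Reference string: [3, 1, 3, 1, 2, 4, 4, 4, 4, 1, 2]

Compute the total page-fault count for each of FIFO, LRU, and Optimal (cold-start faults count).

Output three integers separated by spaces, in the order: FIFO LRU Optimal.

Answer: 6 6 5

Derivation:
--- FIFO ---
  step 0: ref 3 -> FAULT, frames=[3,-] (faults so far: 1)
  step 1: ref 1 -> FAULT, frames=[3,1] (faults so far: 2)
  step 2: ref 3 -> HIT, frames=[3,1] (faults so far: 2)
  step 3: ref 1 -> HIT, frames=[3,1] (faults so far: 2)
  step 4: ref 2 -> FAULT, evict 3, frames=[2,1] (faults so far: 3)
  step 5: ref 4 -> FAULT, evict 1, frames=[2,4] (faults so far: 4)
  step 6: ref 4 -> HIT, frames=[2,4] (faults so far: 4)
  step 7: ref 4 -> HIT, frames=[2,4] (faults so far: 4)
  step 8: ref 4 -> HIT, frames=[2,4] (faults so far: 4)
  step 9: ref 1 -> FAULT, evict 2, frames=[1,4] (faults so far: 5)
  step 10: ref 2 -> FAULT, evict 4, frames=[1,2] (faults so far: 6)
  FIFO total faults: 6
--- LRU ---
  step 0: ref 3 -> FAULT, frames=[3,-] (faults so far: 1)
  step 1: ref 1 -> FAULT, frames=[3,1] (faults so far: 2)
  step 2: ref 3 -> HIT, frames=[3,1] (faults so far: 2)
  step 3: ref 1 -> HIT, frames=[3,1] (faults so far: 2)
  step 4: ref 2 -> FAULT, evict 3, frames=[2,1] (faults so far: 3)
  step 5: ref 4 -> FAULT, evict 1, frames=[2,4] (faults so far: 4)
  step 6: ref 4 -> HIT, frames=[2,4] (faults so far: 4)
  step 7: ref 4 -> HIT, frames=[2,4] (faults so far: 4)
  step 8: ref 4 -> HIT, frames=[2,4] (faults so far: 4)
  step 9: ref 1 -> FAULT, evict 2, frames=[1,4] (faults so far: 5)
  step 10: ref 2 -> FAULT, evict 4, frames=[1,2] (faults so far: 6)
  LRU total faults: 6
--- Optimal ---
  step 0: ref 3 -> FAULT, frames=[3,-] (faults so far: 1)
  step 1: ref 1 -> FAULT, frames=[3,1] (faults so far: 2)
  step 2: ref 3 -> HIT, frames=[3,1] (faults so far: 2)
  step 3: ref 1 -> HIT, frames=[3,1] (faults so far: 2)
  step 4: ref 2 -> FAULT, evict 3, frames=[2,1] (faults so far: 3)
  step 5: ref 4 -> FAULT, evict 2, frames=[4,1] (faults so far: 4)
  step 6: ref 4 -> HIT, frames=[4,1] (faults so far: 4)
  step 7: ref 4 -> HIT, frames=[4,1] (faults so far: 4)
  step 8: ref 4 -> HIT, frames=[4,1] (faults so far: 4)
  step 9: ref 1 -> HIT, frames=[4,1] (faults so far: 4)
  step 10: ref 2 -> FAULT, evict 1, frames=[4,2] (faults so far: 5)
  Optimal total faults: 5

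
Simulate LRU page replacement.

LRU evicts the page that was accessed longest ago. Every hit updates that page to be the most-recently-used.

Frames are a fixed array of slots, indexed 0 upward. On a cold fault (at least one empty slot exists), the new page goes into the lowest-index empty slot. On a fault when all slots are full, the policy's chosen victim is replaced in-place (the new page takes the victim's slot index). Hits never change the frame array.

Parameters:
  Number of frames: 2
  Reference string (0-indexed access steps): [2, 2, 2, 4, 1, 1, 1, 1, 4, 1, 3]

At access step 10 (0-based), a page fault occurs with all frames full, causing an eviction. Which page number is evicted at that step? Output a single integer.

Answer: 4

Derivation:
Step 0: ref 2 -> FAULT, frames=[2,-]
Step 1: ref 2 -> HIT, frames=[2,-]
Step 2: ref 2 -> HIT, frames=[2,-]
Step 3: ref 4 -> FAULT, frames=[2,4]
Step 4: ref 1 -> FAULT, evict 2, frames=[1,4]
Step 5: ref 1 -> HIT, frames=[1,4]
Step 6: ref 1 -> HIT, frames=[1,4]
Step 7: ref 1 -> HIT, frames=[1,4]
Step 8: ref 4 -> HIT, frames=[1,4]
Step 9: ref 1 -> HIT, frames=[1,4]
Step 10: ref 3 -> FAULT, evict 4, frames=[1,3]
At step 10: evicted page 4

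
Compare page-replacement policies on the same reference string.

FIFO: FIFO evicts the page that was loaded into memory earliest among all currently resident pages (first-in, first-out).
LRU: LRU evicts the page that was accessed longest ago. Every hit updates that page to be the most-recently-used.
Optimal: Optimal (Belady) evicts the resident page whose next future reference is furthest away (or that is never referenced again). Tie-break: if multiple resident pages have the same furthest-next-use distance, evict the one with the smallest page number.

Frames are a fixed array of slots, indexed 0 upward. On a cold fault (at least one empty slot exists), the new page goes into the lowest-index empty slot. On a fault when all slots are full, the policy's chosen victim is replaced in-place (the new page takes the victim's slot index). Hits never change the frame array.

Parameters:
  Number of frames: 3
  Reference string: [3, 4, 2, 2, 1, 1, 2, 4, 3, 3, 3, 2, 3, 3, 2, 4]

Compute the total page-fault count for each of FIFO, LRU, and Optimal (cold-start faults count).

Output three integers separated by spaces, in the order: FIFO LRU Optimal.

--- FIFO ---
  step 0: ref 3 -> FAULT, frames=[3,-,-] (faults so far: 1)
  step 1: ref 4 -> FAULT, frames=[3,4,-] (faults so far: 2)
  step 2: ref 2 -> FAULT, frames=[3,4,2] (faults so far: 3)
  step 3: ref 2 -> HIT, frames=[3,4,2] (faults so far: 3)
  step 4: ref 1 -> FAULT, evict 3, frames=[1,4,2] (faults so far: 4)
  step 5: ref 1 -> HIT, frames=[1,4,2] (faults so far: 4)
  step 6: ref 2 -> HIT, frames=[1,4,2] (faults so far: 4)
  step 7: ref 4 -> HIT, frames=[1,4,2] (faults so far: 4)
  step 8: ref 3 -> FAULT, evict 4, frames=[1,3,2] (faults so far: 5)
  step 9: ref 3 -> HIT, frames=[1,3,2] (faults so far: 5)
  step 10: ref 3 -> HIT, frames=[1,3,2] (faults so far: 5)
  step 11: ref 2 -> HIT, frames=[1,3,2] (faults so far: 5)
  step 12: ref 3 -> HIT, frames=[1,3,2] (faults so far: 5)
  step 13: ref 3 -> HIT, frames=[1,3,2] (faults so far: 5)
  step 14: ref 2 -> HIT, frames=[1,3,2] (faults so far: 5)
  step 15: ref 4 -> FAULT, evict 2, frames=[1,3,4] (faults so far: 6)
  FIFO total faults: 6
--- LRU ---
  step 0: ref 3 -> FAULT, frames=[3,-,-] (faults so far: 1)
  step 1: ref 4 -> FAULT, frames=[3,4,-] (faults so far: 2)
  step 2: ref 2 -> FAULT, frames=[3,4,2] (faults so far: 3)
  step 3: ref 2 -> HIT, frames=[3,4,2] (faults so far: 3)
  step 4: ref 1 -> FAULT, evict 3, frames=[1,4,2] (faults so far: 4)
  step 5: ref 1 -> HIT, frames=[1,4,2] (faults so far: 4)
  step 6: ref 2 -> HIT, frames=[1,4,2] (faults so far: 4)
  step 7: ref 4 -> HIT, frames=[1,4,2] (faults so far: 4)
  step 8: ref 3 -> FAULT, evict 1, frames=[3,4,2] (faults so far: 5)
  step 9: ref 3 -> HIT, frames=[3,4,2] (faults so far: 5)
  step 10: ref 3 -> HIT, frames=[3,4,2] (faults so far: 5)
  step 11: ref 2 -> HIT, frames=[3,4,2] (faults so far: 5)
  step 12: ref 3 -> HIT, frames=[3,4,2] (faults so far: 5)
  step 13: ref 3 -> HIT, frames=[3,4,2] (faults so far: 5)
  step 14: ref 2 -> HIT, frames=[3,4,2] (faults so far: 5)
  step 15: ref 4 -> HIT, frames=[3,4,2] (faults so far: 5)
  LRU total faults: 5
--- Optimal ---
  step 0: ref 3 -> FAULT, frames=[3,-,-] (faults so far: 1)
  step 1: ref 4 -> FAULT, frames=[3,4,-] (faults so far: 2)
  step 2: ref 2 -> FAULT, frames=[3,4,2] (faults so far: 3)
  step 3: ref 2 -> HIT, frames=[3,4,2] (faults so far: 3)
  step 4: ref 1 -> FAULT, evict 3, frames=[1,4,2] (faults so far: 4)
  step 5: ref 1 -> HIT, frames=[1,4,2] (faults so far: 4)
  step 6: ref 2 -> HIT, frames=[1,4,2] (faults so far: 4)
  step 7: ref 4 -> HIT, frames=[1,4,2] (faults so far: 4)
  step 8: ref 3 -> FAULT, evict 1, frames=[3,4,2] (faults so far: 5)
  step 9: ref 3 -> HIT, frames=[3,4,2] (faults so far: 5)
  step 10: ref 3 -> HIT, frames=[3,4,2] (faults so far: 5)
  step 11: ref 2 -> HIT, frames=[3,4,2] (faults so far: 5)
  step 12: ref 3 -> HIT, frames=[3,4,2] (faults so far: 5)
  step 13: ref 3 -> HIT, frames=[3,4,2] (faults so far: 5)
  step 14: ref 2 -> HIT, frames=[3,4,2] (faults so far: 5)
  step 15: ref 4 -> HIT, frames=[3,4,2] (faults so far: 5)
  Optimal total faults: 5

Answer: 6 5 5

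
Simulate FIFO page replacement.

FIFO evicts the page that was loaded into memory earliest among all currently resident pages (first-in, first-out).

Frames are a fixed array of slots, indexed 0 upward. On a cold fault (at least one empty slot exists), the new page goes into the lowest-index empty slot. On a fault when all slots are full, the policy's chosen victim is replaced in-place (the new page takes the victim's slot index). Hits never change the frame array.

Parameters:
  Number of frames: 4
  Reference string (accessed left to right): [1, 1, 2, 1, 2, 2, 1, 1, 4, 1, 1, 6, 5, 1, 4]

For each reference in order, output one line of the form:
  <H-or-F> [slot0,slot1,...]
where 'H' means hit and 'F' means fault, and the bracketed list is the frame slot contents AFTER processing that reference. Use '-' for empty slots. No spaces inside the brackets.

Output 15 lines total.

F [1,-,-,-]
H [1,-,-,-]
F [1,2,-,-]
H [1,2,-,-]
H [1,2,-,-]
H [1,2,-,-]
H [1,2,-,-]
H [1,2,-,-]
F [1,2,4,-]
H [1,2,4,-]
H [1,2,4,-]
F [1,2,4,6]
F [5,2,4,6]
F [5,1,4,6]
H [5,1,4,6]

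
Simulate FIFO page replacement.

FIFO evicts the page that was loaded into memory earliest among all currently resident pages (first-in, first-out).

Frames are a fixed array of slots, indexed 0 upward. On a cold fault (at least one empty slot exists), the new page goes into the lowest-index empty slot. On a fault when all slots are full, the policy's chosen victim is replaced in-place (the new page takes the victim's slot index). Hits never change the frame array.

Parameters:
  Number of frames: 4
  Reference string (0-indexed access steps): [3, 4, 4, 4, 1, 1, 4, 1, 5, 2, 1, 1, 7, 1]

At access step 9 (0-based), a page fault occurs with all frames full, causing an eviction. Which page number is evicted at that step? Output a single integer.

Step 0: ref 3 -> FAULT, frames=[3,-,-,-]
Step 1: ref 4 -> FAULT, frames=[3,4,-,-]
Step 2: ref 4 -> HIT, frames=[3,4,-,-]
Step 3: ref 4 -> HIT, frames=[3,4,-,-]
Step 4: ref 1 -> FAULT, frames=[3,4,1,-]
Step 5: ref 1 -> HIT, frames=[3,4,1,-]
Step 6: ref 4 -> HIT, frames=[3,4,1,-]
Step 7: ref 1 -> HIT, frames=[3,4,1,-]
Step 8: ref 5 -> FAULT, frames=[3,4,1,5]
Step 9: ref 2 -> FAULT, evict 3, frames=[2,4,1,5]
At step 9: evicted page 3

Answer: 3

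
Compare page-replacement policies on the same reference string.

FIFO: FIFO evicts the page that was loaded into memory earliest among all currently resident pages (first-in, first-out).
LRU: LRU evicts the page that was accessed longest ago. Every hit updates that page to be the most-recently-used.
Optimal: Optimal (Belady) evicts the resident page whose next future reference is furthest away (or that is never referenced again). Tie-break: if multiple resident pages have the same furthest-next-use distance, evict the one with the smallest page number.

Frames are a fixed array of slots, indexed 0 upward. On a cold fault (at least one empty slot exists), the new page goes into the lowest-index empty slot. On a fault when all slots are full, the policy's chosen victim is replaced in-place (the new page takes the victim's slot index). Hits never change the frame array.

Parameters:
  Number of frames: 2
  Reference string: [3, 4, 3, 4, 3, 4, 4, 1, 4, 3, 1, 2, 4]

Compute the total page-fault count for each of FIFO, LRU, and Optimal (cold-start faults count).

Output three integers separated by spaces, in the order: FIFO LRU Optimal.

--- FIFO ---
  step 0: ref 3 -> FAULT, frames=[3,-] (faults so far: 1)
  step 1: ref 4 -> FAULT, frames=[3,4] (faults so far: 2)
  step 2: ref 3 -> HIT, frames=[3,4] (faults so far: 2)
  step 3: ref 4 -> HIT, frames=[3,4] (faults so far: 2)
  step 4: ref 3 -> HIT, frames=[3,4] (faults so far: 2)
  step 5: ref 4 -> HIT, frames=[3,4] (faults so far: 2)
  step 6: ref 4 -> HIT, frames=[3,4] (faults so far: 2)
  step 7: ref 1 -> FAULT, evict 3, frames=[1,4] (faults so far: 3)
  step 8: ref 4 -> HIT, frames=[1,4] (faults so far: 3)
  step 9: ref 3 -> FAULT, evict 4, frames=[1,3] (faults so far: 4)
  step 10: ref 1 -> HIT, frames=[1,3] (faults so far: 4)
  step 11: ref 2 -> FAULT, evict 1, frames=[2,3] (faults so far: 5)
  step 12: ref 4 -> FAULT, evict 3, frames=[2,4] (faults so far: 6)
  FIFO total faults: 6
--- LRU ---
  step 0: ref 3 -> FAULT, frames=[3,-] (faults so far: 1)
  step 1: ref 4 -> FAULT, frames=[3,4] (faults so far: 2)
  step 2: ref 3 -> HIT, frames=[3,4] (faults so far: 2)
  step 3: ref 4 -> HIT, frames=[3,4] (faults so far: 2)
  step 4: ref 3 -> HIT, frames=[3,4] (faults so far: 2)
  step 5: ref 4 -> HIT, frames=[3,4] (faults so far: 2)
  step 6: ref 4 -> HIT, frames=[3,4] (faults so far: 2)
  step 7: ref 1 -> FAULT, evict 3, frames=[1,4] (faults so far: 3)
  step 8: ref 4 -> HIT, frames=[1,4] (faults so far: 3)
  step 9: ref 3 -> FAULT, evict 1, frames=[3,4] (faults so far: 4)
  step 10: ref 1 -> FAULT, evict 4, frames=[3,1] (faults so far: 5)
  step 11: ref 2 -> FAULT, evict 3, frames=[2,1] (faults so far: 6)
  step 12: ref 4 -> FAULT, evict 1, frames=[2,4] (faults so far: 7)
  LRU total faults: 7
--- Optimal ---
  step 0: ref 3 -> FAULT, frames=[3,-] (faults so far: 1)
  step 1: ref 4 -> FAULT, frames=[3,4] (faults so far: 2)
  step 2: ref 3 -> HIT, frames=[3,4] (faults so far: 2)
  step 3: ref 4 -> HIT, frames=[3,4] (faults so far: 2)
  step 4: ref 3 -> HIT, frames=[3,4] (faults so far: 2)
  step 5: ref 4 -> HIT, frames=[3,4] (faults so far: 2)
  step 6: ref 4 -> HIT, frames=[3,4] (faults so far: 2)
  step 7: ref 1 -> FAULT, evict 3, frames=[1,4] (faults so far: 3)
  step 8: ref 4 -> HIT, frames=[1,4] (faults so far: 3)
  step 9: ref 3 -> FAULT, evict 4, frames=[1,3] (faults so far: 4)
  step 10: ref 1 -> HIT, frames=[1,3] (faults so far: 4)
  step 11: ref 2 -> FAULT, evict 1, frames=[2,3] (faults so far: 5)
  step 12: ref 4 -> FAULT, evict 2, frames=[4,3] (faults so far: 6)
  Optimal total faults: 6

Answer: 6 7 6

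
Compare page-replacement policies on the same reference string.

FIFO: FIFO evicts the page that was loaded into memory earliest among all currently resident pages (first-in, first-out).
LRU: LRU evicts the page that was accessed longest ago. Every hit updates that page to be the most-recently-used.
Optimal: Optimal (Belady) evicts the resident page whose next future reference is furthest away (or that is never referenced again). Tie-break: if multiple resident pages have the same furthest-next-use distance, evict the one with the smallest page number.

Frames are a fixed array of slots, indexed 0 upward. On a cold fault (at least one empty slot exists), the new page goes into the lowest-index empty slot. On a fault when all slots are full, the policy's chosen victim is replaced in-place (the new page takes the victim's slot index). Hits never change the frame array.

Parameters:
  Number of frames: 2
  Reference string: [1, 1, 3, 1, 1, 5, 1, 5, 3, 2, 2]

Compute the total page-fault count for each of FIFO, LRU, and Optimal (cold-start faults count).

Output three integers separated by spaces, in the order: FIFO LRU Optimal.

--- FIFO ---
  step 0: ref 1 -> FAULT, frames=[1,-] (faults so far: 1)
  step 1: ref 1 -> HIT, frames=[1,-] (faults so far: 1)
  step 2: ref 3 -> FAULT, frames=[1,3] (faults so far: 2)
  step 3: ref 1 -> HIT, frames=[1,3] (faults so far: 2)
  step 4: ref 1 -> HIT, frames=[1,3] (faults so far: 2)
  step 5: ref 5 -> FAULT, evict 1, frames=[5,3] (faults so far: 3)
  step 6: ref 1 -> FAULT, evict 3, frames=[5,1] (faults so far: 4)
  step 7: ref 5 -> HIT, frames=[5,1] (faults so far: 4)
  step 8: ref 3 -> FAULT, evict 5, frames=[3,1] (faults so far: 5)
  step 9: ref 2 -> FAULT, evict 1, frames=[3,2] (faults so far: 6)
  step 10: ref 2 -> HIT, frames=[3,2] (faults so far: 6)
  FIFO total faults: 6
--- LRU ---
  step 0: ref 1 -> FAULT, frames=[1,-] (faults so far: 1)
  step 1: ref 1 -> HIT, frames=[1,-] (faults so far: 1)
  step 2: ref 3 -> FAULT, frames=[1,3] (faults so far: 2)
  step 3: ref 1 -> HIT, frames=[1,3] (faults so far: 2)
  step 4: ref 1 -> HIT, frames=[1,3] (faults so far: 2)
  step 5: ref 5 -> FAULT, evict 3, frames=[1,5] (faults so far: 3)
  step 6: ref 1 -> HIT, frames=[1,5] (faults so far: 3)
  step 7: ref 5 -> HIT, frames=[1,5] (faults so far: 3)
  step 8: ref 3 -> FAULT, evict 1, frames=[3,5] (faults so far: 4)
  step 9: ref 2 -> FAULT, evict 5, frames=[3,2] (faults so far: 5)
  step 10: ref 2 -> HIT, frames=[3,2] (faults so far: 5)
  LRU total faults: 5
--- Optimal ---
  step 0: ref 1 -> FAULT, frames=[1,-] (faults so far: 1)
  step 1: ref 1 -> HIT, frames=[1,-] (faults so far: 1)
  step 2: ref 3 -> FAULT, frames=[1,3] (faults so far: 2)
  step 3: ref 1 -> HIT, frames=[1,3] (faults so far: 2)
  step 4: ref 1 -> HIT, frames=[1,3] (faults so far: 2)
  step 5: ref 5 -> FAULT, evict 3, frames=[1,5] (faults so far: 3)
  step 6: ref 1 -> HIT, frames=[1,5] (faults so far: 3)
  step 7: ref 5 -> HIT, frames=[1,5] (faults so far: 3)
  step 8: ref 3 -> FAULT, evict 1, frames=[3,5] (faults so far: 4)
  step 9: ref 2 -> FAULT, evict 3, frames=[2,5] (faults so far: 5)
  step 10: ref 2 -> HIT, frames=[2,5] (faults so far: 5)
  Optimal total faults: 5

Answer: 6 5 5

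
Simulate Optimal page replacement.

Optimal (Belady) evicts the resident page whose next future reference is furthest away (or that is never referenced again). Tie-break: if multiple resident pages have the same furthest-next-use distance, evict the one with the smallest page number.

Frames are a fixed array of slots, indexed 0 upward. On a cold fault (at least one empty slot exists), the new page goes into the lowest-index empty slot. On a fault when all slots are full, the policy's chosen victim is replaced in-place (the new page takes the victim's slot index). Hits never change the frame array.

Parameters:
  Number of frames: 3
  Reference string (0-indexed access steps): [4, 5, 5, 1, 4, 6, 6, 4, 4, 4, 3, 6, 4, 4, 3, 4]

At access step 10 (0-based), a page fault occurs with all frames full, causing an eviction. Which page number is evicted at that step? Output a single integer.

Answer: 5

Derivation:
Step 0: ref 4 -> FAULT, frames=[4,-,-]
Step 1: ref 5 -> FAULT, frames=[4,5,-]
Step 2: ref 5 -> HIT, frames=[4,5,-]
Step 3: ref 1 -> FAULT, frames=[4,5,1]
Step 4: ref 4 -> HIT, frames=[4,5,1]
Step 5: ref 6 -> FAULT, evict 1, frames=[4,5,6]
Step 6: ref 6 -> HIT, frames=[4,5,6]
Step 7: ref 4 -> HIT, frames=[4,5,6]
Step 8: ref 4 -> HIT, frames=[4,5,6]
Step 9: ref 4 -> HIT, frames=[4,5,6]
Step 10: ref 3 -> FAULT, evict 5, frames=[4,3,6]
At step 10: evicted page 5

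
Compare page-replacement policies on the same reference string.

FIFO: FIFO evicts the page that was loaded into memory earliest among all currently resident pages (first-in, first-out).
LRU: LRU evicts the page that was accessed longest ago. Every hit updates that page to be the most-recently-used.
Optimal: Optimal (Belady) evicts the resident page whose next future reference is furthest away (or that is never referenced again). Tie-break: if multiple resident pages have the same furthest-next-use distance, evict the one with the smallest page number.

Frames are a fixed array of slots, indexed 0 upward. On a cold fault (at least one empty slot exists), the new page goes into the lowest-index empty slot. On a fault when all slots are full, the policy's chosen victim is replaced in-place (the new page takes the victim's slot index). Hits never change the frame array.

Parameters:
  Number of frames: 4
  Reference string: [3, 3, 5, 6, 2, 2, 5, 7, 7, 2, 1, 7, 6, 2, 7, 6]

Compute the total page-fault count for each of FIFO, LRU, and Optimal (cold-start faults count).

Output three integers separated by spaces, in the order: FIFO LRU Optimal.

--- FIFO ---
  step 0: ref 3 -> FAULT, frames=[3,-,-,-] (faults so far: 1)
  step 1: ref 3 -> HIT, frames=[3,-,-,-] (faults so far: 1)
  step 2: ref 5 -> FAULT, frames=[3,5,-,-] (faults so far: 2)
  step 3: ref 6 -> FAULT, frames=[3,5,6,-] (faults so far: 3)
  step 4: ref 2 -> FAULT, frames=[3,5,6,2] (faults so far: 4)
  step 5: ref 2 -> HIT, frames=[3,5,6,2] (faults so far: 4)
  step 6: ref 5 -> HIT, frames=[3,5,6,2] (faults so far: 4)
  step 7: ref 7 -> FAULT, evict 3, frames=[7,5,6,2] (faults so far: 5)
  step 8: ref 7 -> HIT, frames=[7,5,6,2] (faults so far: 5)
  step 9: ref 2 -> HIT, frames=[7,5,6,2] (faults so far: 5)
  step 10: ref 1 -> FAULT, evict 5, frames=[7,1,6,2] (faults so far: 6)
  step 11: ref 7 -> HIT, frames=[7,1,6,2] (faults so far: 6)
  step 12: ref 6 -> HIT, frames=[7,1,6,2] (faults so far: 6)
  step 13: ref 2 -> HIT, frames=[7,1,6,2] (faults so far: 6)
  step 14: ref 7 -> HIT, frames=[7,1,6,2] (faults so far: 6)
  step 15: ref 6 -> HIT, frames=[7,1,6,2] (faults so far: 6)
  FIFO total faults: 6
--- LRU ---
  step 0: ref 3 -> FAULT, frames=[3,-,-,-] (faults so far: 1)
  step 1: ref 3 -> HIT, frames=[3,-,-,-] (faults so far: 1)
  step 2: ref 5 -> FAULT, frames=[3,5,-,-] (faults so far: 2)
  step 3: ref 6 -> FAULT, frames=[3,5,6,-] (faults so far: 3)
  step 4: ref 2 -> FAULT, frames=[3,5,6,2] (faults so far: 4)
  step 5: ref 2 -> HIT, frames=[3,5,6,2] (faults so far: 4)
  step 6: ref 5 -> HIT, frames=[3,5,6,2] (faults so far: 4)
  step 7: ref 7 -> FAULT, evict 3, frames=[7,5,6,2] (faults so far: 5)
  step 8: ref 7 -> HIT, frames=[7,5,6,2] (faults so far: 5)
  step 9: ref 2 -> HIT, frames=[7,5,6,2] (faults so far: 5)
  step 10: ref 1 -> FAULT, evict 6, frames=[7,5,1,2] (faults so far: 6)
  step 11: ref 7 -> HIT, frames=[7,5,1,2] (faults so far: 6)
  step 12: ref 6 -> FAULT, evict 5, frames=[7,6,1,2] (faults so far: 7)
  step 13: ref 2 -> HIT, frames=[7,6,1,2] (faults so far: 7)
  step 14: ref 7 -> HIT, frames=[7,6,1,2] (faults so far: 7)
  step 15: ref 6 -> HIT, frames=[7,6,1,2] (faults so far: 7)
  LRU total faults: 7
--- Optimal ---
  step 0: ref 3 -> FAULT, frames=[3,-,-,-] (faults so far: 1)
  step 1: ref 3 -> HIT, frames=[3,-,-,-] (faults so far: 1)
  step 2: ref 5 -> FAULT, frames=[3,5,-,-] (faults so far: 2)
  step 3: ref 6 -> FAULT, frames=[3,5,6,-] (faults so far: 3)
  step 4: ref 2 -> FAULT, frames=[3,5,6,2] (faults so far: 4)
  step 5: ref 2 -> HIT, frames=[3,5,6,2] (faults so far: 4)
  step 6: ref 5 -> HIT, frames=[3,5,6,2] (faults so far: 4)
  step 7: ref 7 -> FAULT, evict 3, frames=[7,5,6,2] (faults so far: 5)
  step 8: ref 7 -> HIT, frames=[7,5,6,2] (faults so far: 5)
  step 9: ref 2 -> HIT, frames=[7,5,6,2] (faults so far: 5)
  step 10: ref 1 -> FAULT, evict 5, frames=[7,1,6,2] (faults so far: 6)
  step 11: ref 7 -> HIT, frames=[7,1,6,2] (faults so far: 6)
  step 12: ref 6 -> HIT, frames=[7,1,6,2] (faults so far: 6)
  step 13: ref 2 -> HIT, frames=[7,1,6,2] (faults so far: 6)
  step 14: ref 7 -> HIT, frames=[7,1,6,2] (faults so far: 6)
  step 15: ref 6 -> HIT, frames=[7,1,6,2] (faults so far: 6)
  Optimal total faults: 6

Answer: 6 7 6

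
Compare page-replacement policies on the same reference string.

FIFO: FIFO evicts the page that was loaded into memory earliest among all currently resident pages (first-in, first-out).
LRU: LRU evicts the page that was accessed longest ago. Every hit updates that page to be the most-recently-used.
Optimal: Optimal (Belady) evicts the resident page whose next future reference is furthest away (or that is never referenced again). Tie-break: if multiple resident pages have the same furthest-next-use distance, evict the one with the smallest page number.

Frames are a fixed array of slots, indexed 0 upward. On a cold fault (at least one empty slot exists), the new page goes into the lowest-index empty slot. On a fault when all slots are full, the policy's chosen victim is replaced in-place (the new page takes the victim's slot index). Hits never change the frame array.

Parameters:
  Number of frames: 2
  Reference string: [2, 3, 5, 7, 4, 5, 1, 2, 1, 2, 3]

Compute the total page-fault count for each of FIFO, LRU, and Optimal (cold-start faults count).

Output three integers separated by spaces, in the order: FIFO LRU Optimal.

--- FIFO ---
  step 0: ref 2 -> FAULT, frames=[2,-] (faults so far: 1)
  step 1: ref 3 -> FAULT, frames=[2,3] (faults so far: 2)
  step 2: ref 5 -> FAULT, evict 2, frames=[5,3] (faults so far: 3)
  step 3: ref 7 -> FAULT, evict 3, frames=[5,7] (faults so far: 4)
  step 4: ref 4 -> FAULT, evict 5, frames=[4,7] (faults so far: 5)
  step 5: ref 5 -> FAULT, evict 7, frames=[4,5] (faults so far: 6)
  step 6: ref 1 -> FAULT, evict 4, frames=[1,5] (faults so far: 7)
  step 7: ref 2 -> FAULT, evict 5, frames=[1,2] (faults so far: 8)
  step 8: ref 1 -> HIT, frames=[1,2] (faults so far: 8)
  step 9: ref 2 -> HIT, frames=[1,2] (faults so far: 8)
  step 10: ref 3 -> FAULT, evict 1, frames=[3,2] (faults so far: 9)
  FIFO total faults: 9
--- LRU ---
  step 0: ref 2 -> FAULT, frames=[2,-] (faults so far: 1)
  step 1: ref 3 -> FAULT, frames=[2,3] (faults so far: 2)
  step 2: ref 5 -> FAULT, evict 2, frames=[5,3] (faults so far: 3)
  step 3: ref 7 -> FAULT, evict 3, frames=[5,7] (faults so far: 4)
  step 4: ref 4 -> FAULT, evict 5, frames=[4,7] (faults so far: 5)
  step 5: ref 5 -> FAULT, evict 7, frames=[4,5] (faults so far: 6)
  step 6: ref 1 -> FAULT, evict 4, frames=[1,5] (faults so far: 7)
  step 7: ref 2 -> FAULT, evict 5, frames=[1,2] (faults so far: 8)
  step 8: ref 1 -> HIT, frames=[1,2] (faults so far: 8)
  step 9: ref 2 -> HIT, frames=[1,2] (faults so far: 8)
  step 10: ref 3 -> FAULT, evict 1, frames=[3,2] (faults so far: 9)
  LRU total faults: 9
--- Optimal ---
  step 0: ref 2 -> FAULT, frames=[2,-] (faults so far: 1)
  step 1: ref 3 -> FAULT, frames=[2,3] (faults so far: 2)
  step 2: ref 5 -> FAULT, evict 3, frames=[2,5] (faults so far: 3)
  step 3: ref 7 -> FAULT, evict 2, frames=[7,5] (faults so far: 4)
  step 4: ref 4 -> FAULT, evict 7, frames=[4,5] (faults so far: 5)
  step 5: ref 5 -> HIT, frames=[4,5] (faults so far: 5)
  step 6: ref 1 -> FAULT, evict 4, frames=[1,5] (faults so far: 6)
  step 7: ref 2 -> FAULT, evict 5, frames=[1,2] (faults so far: 7)
  step 8: ref 1 -> HIT, frames=[1,2] (faults so far: 7)
  step 9: ref 2 -> HIT, frames=[1,2] (faults so far: 7)
  step 10: ref 3 -> FAULT, evict 1, frames=[3,2] (faults so far: 8)
  Optimal total faults: 8

Answer: 9 9 8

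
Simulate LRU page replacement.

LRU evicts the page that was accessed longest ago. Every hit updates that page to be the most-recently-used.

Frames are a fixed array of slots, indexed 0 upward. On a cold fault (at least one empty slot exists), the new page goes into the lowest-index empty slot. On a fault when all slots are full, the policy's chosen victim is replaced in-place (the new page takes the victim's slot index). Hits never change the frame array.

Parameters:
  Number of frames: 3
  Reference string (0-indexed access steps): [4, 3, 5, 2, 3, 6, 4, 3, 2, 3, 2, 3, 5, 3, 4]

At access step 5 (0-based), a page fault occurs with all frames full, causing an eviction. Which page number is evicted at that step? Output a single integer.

Step 0: ref 4 -> FAULT, frames=[4,-,-]
Step 1: ref 3 -> FAULT, frames=[4,3,-]
Step 2: ref 5 -> FAULT, frames=[4,3,5]
Step 3: ref 2 -> FAULT, evict 4, frames=[2,3,5]
Step 4: ref 3 -> HIT, frames=[2,3,5]
Step 5: ref 6 -> FAULT, evict 5, frames=[2,3,6]
At step 5: evicted page 5

Answer: 5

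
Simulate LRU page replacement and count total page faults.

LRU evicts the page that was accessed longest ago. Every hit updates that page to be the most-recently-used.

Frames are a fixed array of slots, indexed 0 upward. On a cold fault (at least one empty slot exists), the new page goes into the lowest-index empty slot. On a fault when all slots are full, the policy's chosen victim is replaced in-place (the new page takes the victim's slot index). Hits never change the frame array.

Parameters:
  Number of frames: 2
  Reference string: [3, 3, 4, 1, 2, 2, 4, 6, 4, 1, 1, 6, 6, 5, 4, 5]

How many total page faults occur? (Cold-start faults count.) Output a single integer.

Step 0: ref 3 → FAULT, frames=[3,-]
Step 1: ref 3 → HIT, frames=[3,-]
Step 2: ref 4 → FAULT, frames=[3,4]
Step 3: ref 1 → FAULT (evict 3), frames=[1,4]
Step 4: ref 2 → FAULT (evict 4), frames=[1,2]
Step 5: ref 2 → HIT, frames=[1,2]
Step 6: ref 4 → FAULT (evict 1), frames=[4,2]
Step 7: ref 6 → FAULT (evict 2), frames=[4,6]
Step 8: ref 4 → HIT, frames=[4,6]
Step 9: ref 1 → FAULT (evict 6), frames=[4,1]
Step 10: ref 1 → HIT, frames=[4,1]
Step 11: ref 6 → FAULT (evict 4), frames=[6,1]
Step 12: ref 6 → HIT, frames=[6,1]
Step 13: ref 5 → FAULT (evict 1), frames=[6,5]
Step 14: ref 4 → FAULT (evict 6), frames=[4,5]
Step 15: ref 5 → HIT, frames=[4,5]
Total faults: 10

Answer: 10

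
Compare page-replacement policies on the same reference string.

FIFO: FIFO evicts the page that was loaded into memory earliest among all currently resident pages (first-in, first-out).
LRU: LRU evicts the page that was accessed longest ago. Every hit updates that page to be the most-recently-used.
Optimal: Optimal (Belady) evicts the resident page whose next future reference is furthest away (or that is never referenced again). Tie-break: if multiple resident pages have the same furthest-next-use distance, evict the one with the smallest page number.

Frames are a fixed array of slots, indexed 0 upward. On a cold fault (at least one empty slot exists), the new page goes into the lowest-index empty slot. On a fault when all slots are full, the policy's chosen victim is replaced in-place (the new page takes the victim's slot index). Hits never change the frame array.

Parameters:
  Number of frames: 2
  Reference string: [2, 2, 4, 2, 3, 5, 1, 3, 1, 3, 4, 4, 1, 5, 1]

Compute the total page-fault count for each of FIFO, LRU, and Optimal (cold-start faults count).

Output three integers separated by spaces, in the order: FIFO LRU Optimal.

--- FIFO ---
  step 0: ref 2 -> FAULT, frames=[2,-] (faults so far: 1)
  step 1: ref 2 -> HIT, frames=[2,-] (faults so far: 1)
  step 2: ref 4 -> FAULT, frames=[2,4] (faults so far: 2)
  step 3: ref 2 -> HIT, frames=[2,4] (faults so far: 2)
  step 4: ref 3 -> FAULT, evict 2, frames=[3,4] (faults so far: 3)
  step 5: ref 5 -> FAULT, evict 4, frames=[3,5] (faults so far: 4)
  step 6: ref 1 -> FAULT, evict 3, frames=[1,5] (faults so far: 5)
  step 7: ref 3 -> FAULT, evict 5, frames=[1,3] (faults so far: 6)
  step 8: ref 1 -> HIT, frames=[1,3] (faults so far: 6)
  step 9: ref 3 -> HIT, frames=[1,3] (faults so far: 6)
  step 10: ref 4 -> FAULT, evict 1, frames=[4,3] (faults so far: 7)
  step 11: ref 4 -> HIT, frames=[4,3] (faults so far: 7)
  step 12: ref 1 -> FAULT, evict 3, frames=[4,1] (faults so far: 8)
  step 13: ref 5 -> FAULT, evict 4, frames=[5,1] (faults so far: 9)
  step 14: ref 1 -> HIT, frames=[5,1] (faults so far: 9)
  FIFO total faults: 9
--- LRU ---
  step 0: ref 2 -> FAULT, frames=[2,-] (faults so far: 1)
  step 1: ref 2 -> HIT, frames=[2,-] (faults so far: 1)
  step 2: ref 4 -> FAULT, frames=[2,4] (faults so far: 2)
  step 3: ref 2 -> HIT, frames=[2,4] (faults so far: 2)
  step 4: ref 3 -> FAULT, evict 4, frames=[2,3] (faults so far: 3)
  step 5: ref 5 -> FAULT, evict 2, frames=[5,3] (faults so far: 4)
  step 6: ref 1 -> FAULT, evict 3, frames=[5,1] (faults so far: 5)
  step 7: ref 3 -> FAULT, evict 5, frames=[3,1] (faults so far: 6)
  step 8: ref 1 -> HIT, frames=[3,1] (faults so far: 6)
  step 9: ref 3 -> HIT, frames=[3,1] (faults so far: 6)
  step 10: ref 4 -> FAULT, evict 1, frames=[3,4] (faults so far: 7)
  step 11: ref 4 -> HIT, frames=[3,4] (faults so far: 7)
  step 12: ref 1 -> FAULT, evict 3, frames=[1,4] (faults so far: 8)
  step 13: ref 5 -> FAULT, evict 4, frames=[1,5] (faults so far: 9)
  step 14: ref 1 -> HIT, frames=[1,5] (faults so far: 9)
  LRU total faults: 9
--- Optimal ---
  step 0: ref 2 -> FAULT, frames=[2,-] (faults so far: 1)
  step 1: ref 2 -> HIT, frames=[2,-] (faults so far: 1)
  step 2: ref 4 -> FAULT, frames=[2,4] (faults so far: 2)
  step 3: ref 2 -> HIT, frames=[2,4] (faults so far: 2)
  step 4: ref 3 -> FAULT, evict 2, frames=[3,4] (faults so far: 3)
  step 5: ref 5 -> FAULT, evict 4, frames=[3,5] (faults so far: 4)
  step 6: ref 1 -> FAULT, evict 5, frames=[3,1] (faults so far: 5)
  step 7: ref 3 -> HIT, frames=[3,1] (faults so far: 5)
  step 8: ref 1 -> HIT, frames=[3,1] (faults so far: 5)
  step 9: ref 3 -> HIT, frames=[3,1] (faults so far: 5)
  step 10: ref 4 -> FAULT, evict 3, frames=[4,1] (faults so far: 6)
  step 11: ref 4 -> HIT, frames=[4,1] (faults so far: 6)
  step 12: ref 1 -> HIT, frames=[4,1] (faults so far: 6)
  step 13: ref 5 -> FAULT, evict 4, frames=[5,1] (faults so far: 7)
  step 14: ref 1 -> HIT, frames=[5,1] (faults so far: 7)
  Optimal total faults: 7

Answer: 9 9 7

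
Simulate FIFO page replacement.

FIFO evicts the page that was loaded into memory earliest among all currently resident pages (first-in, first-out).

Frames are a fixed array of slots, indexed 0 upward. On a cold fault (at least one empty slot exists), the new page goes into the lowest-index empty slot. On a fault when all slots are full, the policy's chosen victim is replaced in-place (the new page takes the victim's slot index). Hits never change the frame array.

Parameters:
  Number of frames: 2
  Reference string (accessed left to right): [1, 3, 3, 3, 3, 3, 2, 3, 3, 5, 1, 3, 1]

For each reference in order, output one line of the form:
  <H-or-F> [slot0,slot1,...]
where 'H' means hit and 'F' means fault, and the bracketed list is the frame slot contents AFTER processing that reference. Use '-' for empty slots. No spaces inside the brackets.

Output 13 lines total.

F [1,-]
F [1,3]
H [1,3]
H [1,3]
H [1,3]
H [1,3]
F [2,3]
H [2,3]
H [2,3]
F [2,5]
F [1,5]
F [1,3]
H [1,3]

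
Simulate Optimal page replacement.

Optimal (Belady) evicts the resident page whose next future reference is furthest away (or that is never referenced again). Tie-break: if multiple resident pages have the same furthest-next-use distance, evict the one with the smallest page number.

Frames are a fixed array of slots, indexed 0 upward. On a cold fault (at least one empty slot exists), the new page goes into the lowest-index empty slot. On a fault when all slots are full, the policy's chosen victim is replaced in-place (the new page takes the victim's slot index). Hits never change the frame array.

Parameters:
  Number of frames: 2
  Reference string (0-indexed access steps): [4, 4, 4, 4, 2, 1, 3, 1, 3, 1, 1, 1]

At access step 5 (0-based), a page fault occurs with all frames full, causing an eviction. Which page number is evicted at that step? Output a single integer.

Step 0: ref 4 -> FAULT, frames=[4,-]
Step 1: ref 4 -> HIT, frames=[4,-]
Step 2: ref 4 -> HIT, frames=[4,-]
Step 3: ref 4 -> HIT, frames=[4,-]
Step 4: ref 2 -> FAULT, frames=[4,2]
Step 5: ref 1 -> FAULT, evict 2, frames=[4,1]
At step 5: evicted page 2

Answer: 2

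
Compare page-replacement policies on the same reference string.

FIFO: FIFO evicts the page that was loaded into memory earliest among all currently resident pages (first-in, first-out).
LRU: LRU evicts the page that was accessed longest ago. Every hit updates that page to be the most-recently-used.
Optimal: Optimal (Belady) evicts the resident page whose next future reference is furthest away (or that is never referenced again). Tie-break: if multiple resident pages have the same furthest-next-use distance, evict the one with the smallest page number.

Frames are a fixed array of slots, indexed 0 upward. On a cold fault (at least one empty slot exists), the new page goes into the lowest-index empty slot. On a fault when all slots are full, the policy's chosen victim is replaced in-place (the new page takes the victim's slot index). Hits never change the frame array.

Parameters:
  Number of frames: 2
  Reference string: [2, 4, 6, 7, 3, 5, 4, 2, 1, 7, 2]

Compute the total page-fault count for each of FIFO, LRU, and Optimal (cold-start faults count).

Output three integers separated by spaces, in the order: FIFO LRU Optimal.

Answer: 11 11 9

Derivation:
--- FIFO ---
  step 0: ref 2 -> FAULT, frames=[2,-] (faults so far: 1)
  step 1: ref 4 -> FAULT, frames=[2,4] (faults so far: 2)
  step 2: ref 6 -> FAULT, evict 2, frames=[6,4] (faults so far: 3)
  step 3: ref 7 -> FAULT, evict 4, frames=[6,7] (faults so far: 4)
  step 4: ref 3 -> FAULT, evict 6, frames=[3,7] (faults so far: 5)
  step 5: ref 5 -> FAULT, evict 7, frames=[3,5] (faults so far: 6)
  step 6: ref 4 -> FAULT, evict 3, frames=[4,5] (faults so far: 7)
  step 7: ref 2 -> FAULT, evict 5, frames=[4,2] (faults so far: 8)
  step 8: ref 1 -> FAULT, evict 4, frames=[1,2] (faults so far: 9)
  step 9: ref 7 -> FAULT, evict 2, frames=[1,7] (faults so far: 10)
  step 10: ref 2 -> FAULT, evict 1, frames=[2,7] (faults so far: 11)
  FIFO total faults: 11
--- LRU ---
  step 0: ref 2 -> FAULT, frames=[2,-] (faults so far: 1)
  step 1: ref 4 -> FAULT, frames=[2,4] (faults so far: 2)
  step 2: ref 6 -> FAULT, evict 2, frames=[6,4] (faults so far: 3)
  step 3: ref 7 -> FAULT, evict 4, frames=[6,7] (faults so far: 4)
  step 4: ref 3 -> FAULT, evict 6, frames=[3,7] (faults so far: 5)
  step 5: ref 5 -> FAULT, evict 7, frames=[3,5] (faults so far: 6)
  step 6: ref 4 -> FAULT, evict 3, frames=[4,5] (faults so far: 7)
  step 7: ref 2 -> FAULT, evict 5, frames=[4,2] (faults so far: 8)
  step 8: ref 1 -> FAULT, evict 4, frames=[1,2] (faults so far: 9)
  step 9: ref 7 -> FAULT, evict 2, frames=[1,7] (faults so far: 10)
  step 10: ref 2 -> FAULT, evict 1, frames=[2,7] (faults so far: 11)
  LRU total faults: 11
--- Optimal ---
  step 0: ref 2 -> FAULT, frames=[2,-] (faults so far: 1)
  step 1: ref 4 -> FAULT, frames=[2,4] (faults so far: 2)
  step 2: ref 6 -> FAULT, evict 2, frames=[6,4] (faults so far: 3)
  step 3: ref 7 -> FAULT, evict 6, frames=[7,4] (faults so far: 4)
  step 4: ref 3 -> FAULT, evict 7, frames=[3,4] (faults so far: 5)
  step 5: ref 5 -> FAULT, evict 3, frames=[5,4] (faults so far: 6)
  step 6: ref 4 -> HIT, frames=[5,4] (faults so far: 6)
  step 7: ref 2 -> FAULT, evict 4, frames=[5,2] (faults so far: 7)
  step 8: ref 1 -> FAULT, evict 5, frames=[1,2] (faults so far: 8)
  step 9: ref 7 -> FAULT, evict 1, frames=[7,2] (faults so far: 9)
  step 10: ref 2 -> HIT, frames=[7,2] (faults so far: 9)
  Optimal total faults: 9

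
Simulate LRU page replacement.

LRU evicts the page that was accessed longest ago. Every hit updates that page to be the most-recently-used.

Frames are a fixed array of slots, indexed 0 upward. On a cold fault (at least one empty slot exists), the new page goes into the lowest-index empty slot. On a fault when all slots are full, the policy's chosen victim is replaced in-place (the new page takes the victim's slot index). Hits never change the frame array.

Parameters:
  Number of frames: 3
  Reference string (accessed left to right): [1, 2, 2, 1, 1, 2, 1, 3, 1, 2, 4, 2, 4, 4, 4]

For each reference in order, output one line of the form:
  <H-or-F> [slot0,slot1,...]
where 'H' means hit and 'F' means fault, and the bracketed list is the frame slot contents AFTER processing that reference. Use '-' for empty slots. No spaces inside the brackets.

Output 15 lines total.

F [1,-,-]
F [1,2,-]
H [1,2,-]
H [1,2,-]
H [1,2,-]
H [1,2,-]
H [1,2,-]
F [1,2,3]
H [1,2,3]
H [1,2,3]
F [1,2,4]
H [1,2,4]
H [1,2,4]
H [1,2,4]
H [1,2,4]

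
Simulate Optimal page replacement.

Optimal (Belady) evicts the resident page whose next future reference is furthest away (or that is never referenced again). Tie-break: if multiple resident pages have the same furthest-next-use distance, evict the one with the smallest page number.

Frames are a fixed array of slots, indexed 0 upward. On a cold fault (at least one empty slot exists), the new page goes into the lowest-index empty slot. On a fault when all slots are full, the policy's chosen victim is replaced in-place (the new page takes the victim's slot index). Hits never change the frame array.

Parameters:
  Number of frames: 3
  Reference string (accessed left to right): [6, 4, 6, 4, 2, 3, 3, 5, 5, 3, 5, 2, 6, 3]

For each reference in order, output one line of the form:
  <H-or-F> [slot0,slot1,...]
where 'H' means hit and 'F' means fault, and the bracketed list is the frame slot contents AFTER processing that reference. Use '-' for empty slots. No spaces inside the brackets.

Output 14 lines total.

F [6,-,-]
F [6,4,-]
H [6,4,-]
H [6,4,-]
F [6,4,2]
F [6,3,2]
H [6,3,2]
F [5,3,2]
H [5,3,2]
H [5,3,2]
H [5,3,2]
H [5,3,2]
F [5,3,6]
H [5,3,6]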